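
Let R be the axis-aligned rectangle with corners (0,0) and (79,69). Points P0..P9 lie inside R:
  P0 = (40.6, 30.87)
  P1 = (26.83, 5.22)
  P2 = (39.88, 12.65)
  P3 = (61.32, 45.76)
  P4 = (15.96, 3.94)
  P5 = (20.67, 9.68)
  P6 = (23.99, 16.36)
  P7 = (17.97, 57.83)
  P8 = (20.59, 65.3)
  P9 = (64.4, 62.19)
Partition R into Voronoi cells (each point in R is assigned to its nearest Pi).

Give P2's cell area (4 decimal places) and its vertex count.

Area of P2's cell: 879.8901 (6 vertices)

1. box [0,79]×[0,69]: [(0, 0) (79, 0) (79, 69) (0, 69)]
2. ⊥bis P2·P0 via (40.24,21.76): [(0, 23.3502) (0, 0) (79, 0) (79, 20.2283)]  |A|=1721.3502
3. ⊥bis P2·P1 via (33.355,8.935): [(25.7266, 22.3335) (38.4421, 0) (79, 0) (79, 20.2283)]  |A|=991.7162
4. ⊥bis P2·P3 via (50.6,29.205): [(63.518, 20.8401) (25.7266, 22.3335) (38.4421, 0) (79, 0) (79, 10.8149)]  |A|=918.8468
5. ⊥bis P2·P4 via (27.92,8.295): [(63.518, 20.8401) (25.7266, 22.3335) (38.4421, 0) (79, 0) (79, 10.8149)]  |A|=918.8468
6. ⊥bis P2·P5 via (30.275,11.165): [(63.518, 20.8401) (28.5656, 22.2213) (29.6001, 15.53) (38.4421, 0) (79, 0) (79, 10.8149)]  |A|=909.4063
7. ⊥bis P2·P6 via (31.935,14.505): [(63.518, 20.8401) (33.6893, 22.0189) (31.4257, 12.3236) (38.4421, 0) (79, 0) (79, 10.8149)]  |A|=879.8901
8. ⊥bis P2·P7 via (28.925,35.24): [(63.518, 20.8401) (33.6893, 22.0189) (31.4257, 12.3236) (38.4421, 0) (79, 0) (79, 10.8149)]  |A|=879.8901
9. ⊥bis P2·P8 via (30.235,38.975): [(63.518, 20.8401) (33.6893, 22.0189) (31.4257, 12.3236) (38.4421, 0) (79, 0) (79, 10.8149)]  |A|=879.8901
10. ⊥bis P2·P9 via (52.14,37.42): [(63.518, 20.8401) (33.6893, 22.0189) (31.4257, 12.3236) (38.4421, 0) (79, 0) (79, 10.8149)]  |A|=879.8901
11. canonical 6-gon: [(63.518, 20.8401) (33.6893, 22.0189) (31.4257, 12.3236) (38.4421, 0) (79, 0) (79, 10.8149)]
12. shoelace: 879.8901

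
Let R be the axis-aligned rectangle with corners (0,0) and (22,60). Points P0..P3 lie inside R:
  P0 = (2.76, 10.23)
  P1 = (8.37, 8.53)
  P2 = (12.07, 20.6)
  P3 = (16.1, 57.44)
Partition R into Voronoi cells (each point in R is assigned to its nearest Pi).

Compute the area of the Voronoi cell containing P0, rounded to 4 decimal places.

Area of P0's cell: 102.6527

1. box [0,22]×[0,60]: [(0, 0) (22, 0) (22, 60) (0, 60)]
2. ⊥bis P0·P1 via (5.565,9.38): [(0, 0) (2.7226, 0) (20.9044, 60) (0, 60)]  |A|=708.8091
3. ⊥bis P0·P2 via (7.415,15.415): [(0, 22.0721) (0, 0) (2.7226, 0) (7.3983, 15.43)]  |A|=102.6527
4. ⊥bis P0·P3 via (9.43,33.835): [(0, 22.0721) (0, 0) (2.7226, 0) (7.3983, 15.43)]  |A|=102.6527
5. canonical 4-gon: [(0, 22.0721) (0, 0) (2.7226, 0) (7.3983, 15.43)]
6. shoelace: 102.6527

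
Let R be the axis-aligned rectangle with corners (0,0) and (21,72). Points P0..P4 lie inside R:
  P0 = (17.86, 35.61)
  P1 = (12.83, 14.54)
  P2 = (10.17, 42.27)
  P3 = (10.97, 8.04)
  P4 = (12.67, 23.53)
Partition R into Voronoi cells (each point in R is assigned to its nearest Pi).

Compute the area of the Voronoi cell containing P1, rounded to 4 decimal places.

1. box [0,21]×[0,72]: [(0, 0) (21, 0) (21, 72) (0, 72)]
2. ⊥bis P1·P0 via (15.345,25.075): [(0, 28.7383) (0, 0) (21, 0) (21, 23.725)]  |A|=550.8644
3. ⊥bis P1·P2 via (11.5,28.405): [(4.2923, 27.7136) (0, 27.3019) (0, 0) (21, 0) (21, 23.725)]  |A|=547.7816
4. ⊥bis P1·P3 via (11.9,11.29): [(4.2923, 27.7136) (0, 27.3019) (0, 14.6952) (21, 8.686) (21, 23.725)]  |A|=302.2787
5. ⊥bis P1·P4 via (12.75,19.035): [(0, 18.8081) (0, 14.6952) (21, 8.686) (21, 19.1818)]  |A|=153.3911
6. canonical 4-gon: [(0, 18.8081) (0, 14.6952) (21, 8.686) (21, 19.1818)]
7. shoelace: 153.3911

Area of P1's cell: 153.3911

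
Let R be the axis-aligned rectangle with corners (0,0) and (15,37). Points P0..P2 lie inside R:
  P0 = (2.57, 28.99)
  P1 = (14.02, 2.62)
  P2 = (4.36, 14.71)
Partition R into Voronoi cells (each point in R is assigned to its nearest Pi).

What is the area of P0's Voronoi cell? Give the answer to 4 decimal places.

1. box [0,15]×[0,37]: [(0, 0) (15, 0) (15, 37) (0, 37)]
2. ⊥bis P0·P1 via (8.295,15.805): [(0, 12.2033) (15, 18.7163) (15, 37) (0, 37)]  |A|=323.1029
3. ⊥bis P0·P2 via (3.465,21.85): [(0, 21.4157) (15, 23.2959) (15, 37) (0, 37)]  |A|=219.6632
4. canonical 4-gon: [(0, 21.4157) (15, 23.2959) (15, 37) (0, 37)]
5. shoelace: 219.6632

Area of P0's cell: 219.6632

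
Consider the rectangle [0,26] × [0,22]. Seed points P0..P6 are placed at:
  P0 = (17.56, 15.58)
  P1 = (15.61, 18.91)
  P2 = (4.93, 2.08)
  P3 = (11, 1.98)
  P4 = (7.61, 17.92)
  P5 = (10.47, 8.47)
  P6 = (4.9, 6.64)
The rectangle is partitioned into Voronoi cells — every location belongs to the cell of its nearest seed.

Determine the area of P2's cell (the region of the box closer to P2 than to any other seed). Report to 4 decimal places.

Area of P2's cell: 34.6901

1. box [0,26]×[0,22]: [(0, 0) (26, 0) (26, 22) (0, 22)]
2. ⊥bis P2·P0 via (11.245,8.83): [(0, 19.3503) (0, 0) (20.6832, 0)]  |A|=200.1137
3. ⊥bis P2·P1 via (10.27,10.495): [(7.7687, 12.0823) (0, 17.0121) (0, 0) (20.6832, 0)]  |A|=191.0314
4. ⊥bis P2·P3 via (7.965,2.03): [(8.1251, 11.7488) (7.7687, 12.0823) (0, 17.0121) (0, 0) (7.9316, 0)]  |A|=116.1228
5. ⊥bis P2·P4 via (6.27,10): [(8.0912, 9.6919) (0, 11.0608) (0, 0) (7.9316, 0)]  |A|=83.1836
6. ⊥bis P2·P5 via (7.7,5.275): [(8.014, 5.0028) (1.2753, 10.8451) (0, 11.0608) (0, 0) (7.9316, 0)]  |A|=67.159
7. ⊥bis P2·P6 via (4.915,4.36): [(8.0037, 4.3803) (0, 4.3277) (0, 0) (7.9316, 0)]  |A|=34.6901
8. canonical 4-gon: [(8.0037, 4.3803) (0, 4.3277) (0, 0) (7.9316, 0)]
9. shoelace: 34.6901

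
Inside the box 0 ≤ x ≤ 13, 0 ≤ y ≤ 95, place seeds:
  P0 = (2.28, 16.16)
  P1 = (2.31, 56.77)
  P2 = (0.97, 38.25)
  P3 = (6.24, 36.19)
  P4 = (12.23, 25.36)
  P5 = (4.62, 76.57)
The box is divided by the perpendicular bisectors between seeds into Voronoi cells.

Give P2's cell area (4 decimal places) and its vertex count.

Area of P2's cell: 73.2497 (3 vertices)

1. box [0,13]×[0,95]: [(0, 0) (13, 0) (13, 95) (0, 95)]
2. ⊥bis P2·P0 via (1.625,27.205): [(0, 27.1086) (13, 27.8796) (13, 95) (0, 95)]  |A|=877.5767
3. ⊥bis P2·P1 via (1.64,47.51): [(0, 47.6287) (0, 27.1086) (13, 27.8796) (13, 46.6881)]  |A|=255.6353
4. ⊥bis P2·P3 via (3.605,37.22): [(7.4626, 47.0887) (0, 47.6287) (0, 27.9975)]  |A|=73.2497
5. ⊥bis P2·P4 via (6.6,31.805): [(7.4626, 47.0887) (0, 47.6287) (0, 27.9975)]  |A|=73.2497
6. ⊥bis P2·P5 via (2.795,57.41): [(7.4626, 47.0887) (0, 47.6287) (0, 27.9975)]  |A|=73.2497
7. canonical 3-gon: [(7.4626, 47.0887) (0, 47.6287) (0, 27.9975)]
8. shoelace: 73.2497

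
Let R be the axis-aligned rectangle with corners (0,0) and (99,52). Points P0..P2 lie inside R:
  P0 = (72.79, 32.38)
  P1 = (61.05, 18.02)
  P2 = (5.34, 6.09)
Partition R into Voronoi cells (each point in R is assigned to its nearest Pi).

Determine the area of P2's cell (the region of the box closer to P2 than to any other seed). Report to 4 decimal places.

1. box [0,99]×[0,52]: [(0, 0) (99, 0) (99, 52) (0, 52)]
2. ⊥bis P2·P0 via (39.065,19.235): [(0, 0) (46.5622, 0) (26.2942, 52) (0, 52)]  |A|=1894.2666
3. ⊥bis P2·P1 via (33.195,12.055): [(0, 0) (35.7765, 0) (24.641, 52) (0, 52)]  |A|=1570.8551
4. canonical 4-gon: [(0, 0) (35.7765, 0) (24.641, 52) (0, 52)]
5. shoelace: 1570.8551

Area of P2's cell: 1570.8551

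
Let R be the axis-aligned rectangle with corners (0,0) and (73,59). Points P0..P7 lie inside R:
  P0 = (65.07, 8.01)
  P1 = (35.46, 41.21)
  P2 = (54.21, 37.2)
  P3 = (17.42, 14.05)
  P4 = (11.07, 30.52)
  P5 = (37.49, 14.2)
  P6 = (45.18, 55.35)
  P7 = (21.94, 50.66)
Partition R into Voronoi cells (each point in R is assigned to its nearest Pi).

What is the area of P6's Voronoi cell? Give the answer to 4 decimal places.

1. box [0,73]×[0,59]: [(0, 0) (73, 0) (73, 59) (0, 59)]
2. ⊥bis P6·P0 via (55.125,31.68): [(0, 8.5191) (73, 39.1902) (73, 59) (0, 59)]  |A|=2565.6093
3. ⊥bis P6·P1 via (40.32,48.28): [(60.9241, 34.1165) (73, 39.1902) (73, 59) (24.7253, 59)]  |A|=720.2325
4. ⊥bis P6·P2 via (49.695,46.275): [(45.9484, 44.411) (73, 57.8697) (73, 59) (24.7253, 59)]  |A|=367.4284
5. ⊥bis P6·P3 via (31.3,34.7): [(45.9484, 44.411) (73, 57.8697) (73, 59) (24.7253, 59)]  |A|=367.4284
6. ⊥bis P6·P4 via (28.125,42.935): [(45.9484, 44.411) (73, 57.8697) (73, 59) (24.7253, 59)]  |A|=367.4284
7. ⊥bis P6·P5 via (41.335,34.775): [(45.9484, 44.411) (73, 57.8697) (73, 59) (24.7253, 59)]  |A|=367.4284
8. ⊥bis P6·P7 via (33.56,53.005): [(33.5783, 52.9143) (45.9484, 44.411) (73, 57.8697) (73, 59) (32.3502, 59)]  |A|=344.2271
9. canonical 5-gon: [(33.5783, 52.9143) (45.9484, 44.411) (73, 57.8697) (73, 59) (32.3502, 59)]
10. shoelace: 344.2271

Area of P6's cell: 344.2271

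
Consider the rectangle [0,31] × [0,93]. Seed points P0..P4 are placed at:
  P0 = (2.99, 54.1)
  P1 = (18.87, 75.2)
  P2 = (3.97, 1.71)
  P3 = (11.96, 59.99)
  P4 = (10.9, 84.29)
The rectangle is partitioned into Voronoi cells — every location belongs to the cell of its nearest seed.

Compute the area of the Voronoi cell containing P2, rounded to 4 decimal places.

Area of P2's cell: 870.3252

1. box [0,31]×[0,93]: [(0, 0) (31, 0) (31, 93) (0, 93)]
2. ⊥bis P2·P0 via (3.48,27.905): [(0, 27.8399) (0, 0) (31, 0) (31, 28.4198)]  |A|=872.0252
3. ⊥bis P2·P1 via (11.42,38.455): [(0, 27.8399) (0, 0) (31, 0) (31, 28.4198)]  |A|=872.0252
4. ⊥bis P2·P3 via (7.965,30.85): [(26.3286, 28.3324) (0, 27.8399) (0, 0) (31, 0) (31, 27.692)]  |A|=870.3252
5. ⊥bis P2·P4 via (7.435,43): [(26.3286, 28.3324) (0, 27.8399) (0, 0) (31, 0) (31, 27.692)]  |A|=870.3252
6. canonical 5-gon: [(26.3286, 28.3324) (0, 27.8399) (0, 0) (31, 0) (31, 27.692)]
7. shoelace: 870.3252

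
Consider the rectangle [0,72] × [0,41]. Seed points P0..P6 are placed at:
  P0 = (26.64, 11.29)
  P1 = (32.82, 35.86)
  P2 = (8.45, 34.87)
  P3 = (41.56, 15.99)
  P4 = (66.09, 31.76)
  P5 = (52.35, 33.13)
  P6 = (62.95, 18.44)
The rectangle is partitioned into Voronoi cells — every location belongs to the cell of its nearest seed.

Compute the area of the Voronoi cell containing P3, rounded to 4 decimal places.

1. box [0,72]×[0,41]: [(0, 0) (72, 0) (72, 41) (0, 41)]
2. ⊥bis P3·P0 via (34.1,13.64): [(38.3968, 0) (72, 0) (72, 41) (25.4812, 41)]  |A|=1642.5007
3. ⊥bis P3·P1 via (37.19,25.925): [(31.0771, 23.2362) (38.3968, 0) (72, 0) (72, 41) (71.4623, 41)]  |A|=1234.1005
4. ⊥bis P3·P2 via (25.005,25.43): [(31.0771, 23.2362) (38.3968, 0) (72, 0) (72, 41) (71.4623, 41)]  |A|=1234.1005
5. ⊥bis P3·P4 via (53.825,23.875): [(49.1305, 31.1772) (31.0771, 23.2362) (38.3968, 0) (69.1739, 0)]  |A|=718.5812
6. ⊥bis P3·P5 via (46.955,24.56): [(57.7558, 17.7606) (41.662, 27.8921) (31.0771, 23.2362) (38.3968, 0) (69.1739, 0)]  |A|=654.3129
7. ⊥bis P3·P6 via (52.255,17.215): [(51.7602, 21.535) (41.662, 27.8921) (31.0771, 23.2362) (38.3968, 0) (54.2268, 0)]  |A|=461.6744
8. canonical 5-gon: [(51.7602, 21.535) (41.662, 27.8921) (31.0771, 23.2362) (38.3968, 0) (54.2268, 0)]
9. shoelace: 461.6744

Area of P3's cell: 461.6744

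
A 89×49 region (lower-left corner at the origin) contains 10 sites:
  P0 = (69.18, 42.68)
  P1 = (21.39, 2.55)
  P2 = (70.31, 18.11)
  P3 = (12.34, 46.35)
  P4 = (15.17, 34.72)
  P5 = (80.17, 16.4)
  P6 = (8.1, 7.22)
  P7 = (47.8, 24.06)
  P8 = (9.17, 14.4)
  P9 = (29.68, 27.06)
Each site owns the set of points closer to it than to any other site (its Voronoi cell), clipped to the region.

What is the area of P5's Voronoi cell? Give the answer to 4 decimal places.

1. box [0,89]×[0,49]: [(0, 0) (89, 0) (89, 49) (0, 49)]
2. ⊥bis P5·P0 via (74.675,29.54): [(4.037, 0) (89, 0) (89, 35.5306)]  |A|=1509.3905
3. ⊥bis P5·P1 via (50.78,9.475): [(48.6196, 18.6439) (53.0125, 0) (89, 0) (89, 35.5306)]  |A|=1052.8429
4. ⊥bis P5·P2 via (75.24,17.255): [(77.5813, 30.7554) (72.2475, 0) (89, 0) (89, 35.5306)]  |A|=460.4705
5. ⊥bis P5·P3 via (46.255,31.375): [(77.5813, 30.7554) (72.2475, 0) (89, 0) (89, 35.5306)]  |A|=460.4705
6. ⊥bis P5·P4 via (47.67,25.56): [(77.5813, 30.7554) (72.2475, 0) (89, 0) (89, 35.5306)]  |A|=460.4705
7. ⊥bis P5·P6 via (44.135,11.81): [(77.5813, 30.7554) (72.2475, 0) (89, 0) (89, 35.5306)]  |A|=460.4705
8. ⊥bis P5·P7 via (63.985,20.23): [(77.5813, 30.7554) (72.2475, 0) (89, 0) (89, 35.5306)]  |A|=460.4705
9. ⊥bis P5·P8 via (44.67,15.4): [(77.5813, 30.7554) (72.2475, 0) (89, 0) (89, 35.5306)]  |A|=460.4705
10. ⊥bis P5·P9 via (54.925,21.73): [(77.5813, 30.7554) (72.2475, 0) (89, 0) (89, 35.5306)]  |A|=460.4705
11. canonical 4-gon: [(77.5813, 30.7554) (72.2475, 0) (89, 0) (89, 35.5306)]
12. shoelace: 460.4705

Area of P5's cell: 460.4705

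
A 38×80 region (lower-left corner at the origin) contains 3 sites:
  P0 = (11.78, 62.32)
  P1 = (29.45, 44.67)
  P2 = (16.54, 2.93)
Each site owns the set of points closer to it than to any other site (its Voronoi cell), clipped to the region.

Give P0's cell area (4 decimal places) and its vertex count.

1. box [0,38]×[0,80]: [(0, 0) (38, 0) (38, 80) (0, 80)]
2. ⊥bis P0·P1 via (20.615,53.495): [(0, 32.8566) (38, 70.8997) (38, 80) (0, 80)]  |A|=1068.6295
3. ⊥bis P0·P2 via (14.16,32.625): [(0, 32.8566) (38, 70.8997) (38, 80) (0, 80)]  |A|=1068.6295
4. canonical 4-gon: [(0, 32.8566) (38, 70.8997) (38, 80) (0, 80)]
5. shoelace: 1068.6295

Area of P0's cell: 1068.6295 (4 vertices)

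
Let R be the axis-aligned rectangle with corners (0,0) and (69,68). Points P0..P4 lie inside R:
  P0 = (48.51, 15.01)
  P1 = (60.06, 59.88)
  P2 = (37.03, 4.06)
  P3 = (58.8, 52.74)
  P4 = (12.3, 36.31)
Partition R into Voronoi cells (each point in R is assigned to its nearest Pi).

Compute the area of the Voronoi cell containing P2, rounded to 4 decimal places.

Area of P2's cell: 633.3102

1. box [0,69]×[0,68]: [(0, 0) (69, 0) (69, 68) (0, 68)]
2. ⊥bis P2·P0 via (42.77,9.535): [(0, 54.3751) (0, 0) (51.8648, 0)]  |A|=1410.0779
3. ⊥bis P2·P1 via (48.545,31.97): [(3.7379, 50.4564) (0, 51.9985) (0, 0) (51.8648, 0)]  |A|=1405.6361
4. ⊥bis P2·P3 via (47.915,28.4): [(7.5637, 46.4454) (0, 49.8279) (0, 0) (51.8648, 0)]  |A|=1392.8809
5. ⊥bis P2·P4 via (24.665,20.185): [(29.2547, 23.7045) (0, 1.2713) (0, 0) (51.8648, 0)]  |A|=633.3102
6. canonical 4-gon: [(29.2547, 23.7045) (0, 1.2713) (0, 0) (51.8648, 0)]
7. shoelace: 633.3102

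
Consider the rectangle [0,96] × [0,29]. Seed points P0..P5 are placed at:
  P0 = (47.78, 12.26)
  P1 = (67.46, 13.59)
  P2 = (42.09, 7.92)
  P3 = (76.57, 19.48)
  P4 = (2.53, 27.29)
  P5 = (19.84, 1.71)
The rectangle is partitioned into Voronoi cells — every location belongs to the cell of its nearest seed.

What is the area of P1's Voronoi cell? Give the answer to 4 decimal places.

Area of P1's cell: 458.6975

1. box [0,96]×[0,29]: [(0, 0) (96, 0) (96, 29) (0, 29)]
2. ⊥bis P1·P0 via (57.62,12.925): [(58.4935, 0) (96, 0) (96, 29) (56.5336, 29)]  |A|=1116.1068
3. ⊥bis P1·P2 via (54.775,10.755): [(58.4935, 0) (96, 0) (96, 29) (56.5336, 29)]  |A|=1116.1068
4. ⊥bis P1·P3 via (72.015,16.535): [(58.4935, 0) (82.7056, 0) (63.9559, 29) (56.5336, 29)]  |A|=458.6975
5. ⊥bis P1·P4 via (34.995,20.44): [(58.4935, 0) (82.7056, 0) (63.9559, 29) (56.5336, 29)]  |A|=458.6975
6. ⊥bis P1·P5 via (43.65,7.65): [(58.4935, 0) (82.7056, 0) (63.9559, 29) (56.5336, 29)]  |A|=458.6975
7. canonical 4-gon: [(58.4935, 0) (82.7056, 0) (63.9559, 29) (56.5336, 29)]
8. shoelace: 458.6975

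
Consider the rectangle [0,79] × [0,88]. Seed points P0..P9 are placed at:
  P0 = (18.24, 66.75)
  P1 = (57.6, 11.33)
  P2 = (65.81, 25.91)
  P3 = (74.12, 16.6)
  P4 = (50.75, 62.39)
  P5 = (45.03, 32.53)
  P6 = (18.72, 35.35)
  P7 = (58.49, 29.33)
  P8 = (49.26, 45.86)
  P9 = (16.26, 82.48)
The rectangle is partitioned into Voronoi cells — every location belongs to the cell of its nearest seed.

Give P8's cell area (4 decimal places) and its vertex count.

1. box [0,79]×[0,88]: [(0, 0) (79, 0) (79, 88) (0, 88)]
2. ⊥bis P8·P0 via (33.75,56.305): [(0, 6.1889) (0, 0) (79, 0) (79, 88) (55.0946, 88)]  |A|=4698.3268
3. ⊥bis P8·P1 via (53.43,28.595): [(7.6413, 17.5357) (79, 34.7709) (79, 88) (55.0946, 88)]  |A|=2741.4182
4. ⊥bis P8·P2 via (57.535,35.885): [(7.6413, 17.5357) (46.824, 26.9995) (79, 53.6918) (79, 88) (55.0946, 88)]  |A|=2437.0191
5. ⊥bis P8·P3 via (61.69,31.23): [(7.6413, 17.5357) (46.824, 26.9995) (79, 53.6918) (79, 88) (55.0946, 88)]  |A|=2437.0191
6. ⊥bis P8·P4 via (50.005,54.125): [(33.2962, 55.6311) (7.6413, 17.5357) (46.824, 26.9995) (76.6293, 51.7251)]  |A|=1218.8738
7. ⊥bis P8·P5 via (47.145,39.195): [(33.2962, 55.6311) (26.6148, 45.7098) (57.5463, 35.8944) (76.6293, 51.7251)]  |A|=566.497
8. ⊥bis P8·P6 via (33.99,40.605): [(33.2962, 55.6311) (30.3331, 51.2312) (32.922, 43.7084) (57.5463, 35.8944) (76.6293, 51.7251)]  |A|=545.3639
9. ⊥bis P8·P7 via (53.875,37.595): [(33.2962, 55.6311) (30.3331, 51.2312) (32.922, 43.7084) (53.2634, 37.2535) (71.3762, 47.3673) (76.6293, 51.7251)]  |A|=511.3968
10. ⊥bis P8·P9 via (32.76,64.17): [(33.2962, 55.6311) (30.3331, 51.2312) (32.922, 43.7084) (53.2634, 37.2535) (71.3762, 47.3673) (76.6293, 51.7251)]  |A|=511.3968
11. canonical 6-gon: [(33.2962, 55.6311) (30.3331, 51.2312) (32.922, 43.7084) (53.2634, 37.2535) (71.3762, 47.3673) (76.6293, 51.7251)]
12. shoelace: 511.3968

Area of P8's cell: 511.3968 (6 vertices)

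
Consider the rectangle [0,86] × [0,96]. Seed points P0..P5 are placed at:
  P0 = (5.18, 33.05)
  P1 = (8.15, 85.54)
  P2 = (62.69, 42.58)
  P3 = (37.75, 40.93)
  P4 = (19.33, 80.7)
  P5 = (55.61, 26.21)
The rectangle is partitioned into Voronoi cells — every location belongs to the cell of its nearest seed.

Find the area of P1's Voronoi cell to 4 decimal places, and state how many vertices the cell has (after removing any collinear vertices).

1. box [0,86]×[0,96]: [(0, 0) (86, 0) (86, 96) (0, 96)]
2. ⊥bis P1·P0 via (6.665,59.295): [(0, 59.6721) (86, 54.8061) (86, 96) (0, 96)]  |A|=3333.4386
3. ⊥bis P1·P2 via (35.42,64.06): [(0, 59.6721) (30.6, 57.9407) (60.5785, 96) (0, 96)]  |A|=1708.6026
4. ⊥bis P1·P3 via (22.95,63.235): [(0, 59.6721) (16.199, 58.7555) (47.7119, 79.6652) (60.5785, 96) (0, 96)]  |A|=1545.2042
5. ⊥bis P1·P4 via (13.74,83.12): [(0, 59.6721) (3.5032, 59.4739) (19.316, 96) (0, 96)]  |A|=416.4007
6. ⊥bis P1·P5 via (31.88,55.875): [(0, 59.6721) (3.5032, 59.4739) (19.316, 96) (0, 96)]  |A|=416.4007
7. canonical 4-gon: [(0, 59.6721) (3.5032, 59.4739) (19.316, 96) (0, 96)]
8. shoelace: 416.4007

Area of P1's cell: 416.4007 (4 vertices)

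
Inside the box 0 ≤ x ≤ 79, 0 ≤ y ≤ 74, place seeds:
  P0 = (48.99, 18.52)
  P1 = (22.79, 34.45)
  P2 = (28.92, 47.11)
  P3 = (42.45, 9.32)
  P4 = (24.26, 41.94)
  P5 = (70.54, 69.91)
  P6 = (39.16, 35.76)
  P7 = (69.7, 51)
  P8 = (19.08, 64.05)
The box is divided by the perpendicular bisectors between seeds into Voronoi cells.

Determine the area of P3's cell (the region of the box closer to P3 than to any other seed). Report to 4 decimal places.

1. box [0,79]×[0,74]: [(0, 0) (79, 0) (79, 74) (0, 74)]
2. ⊥bis P3·P0 via (45.72,13.92): [(0, 46.421) (0, 0) (65.3017, 0)]  |A|=1515.6826
3. ⊥bis P3·P1 via (32.62,21.885): [(33.5224, 22.5909) (4.6459, 0) (65.3017, 0)]  |A|=685.1347
4. ⊥bis P3·P2 via (35.685,28.215): [(33.5224, 22.5909) (4.6459, 0) (65.3017, 0)]  |A|=685.1347
5. ⊥bis P3·P4 via (33.355,25.63): [(33.5224, 22.5909) (4.6459, 0) (65.3017, 0)]  |A|=685.1347
6. ⊥bis P3·P5 via (56.495,39.615): [(33.5224, 22.5909) (4.6459, 0) (65.3017, 0)]  |A|=685.1347
7. ⊥bis P3·P6 via (40.805,22.54): [(34.6682, 21.7764) (32.0675, 21.4528) (4.6459, 0) (65.3017, 0)]  |A|=683.8901
8. ⊥bis P3·P7 via (56.075,30.16): [(34.6682, 21.7764) (32.0675, 21.4528) (4.6459, 0) (65.3017, 0)]  |A|=683.8901
9. ⊥bis P3·P8 via (30.765,36.685): [(34.6682, 21.7764) (32.0675, 21.4528) (4.6459, 0) (65.3017, 0)]  |A|=683.8901
10. canonical 4-gon: [(34.6682, 21.7764) (32.0675, 21.4528) (4.6459, 0) (65.3017, 0)]
11. shoelace: 683.8901

Area of P3's cell: 683.8901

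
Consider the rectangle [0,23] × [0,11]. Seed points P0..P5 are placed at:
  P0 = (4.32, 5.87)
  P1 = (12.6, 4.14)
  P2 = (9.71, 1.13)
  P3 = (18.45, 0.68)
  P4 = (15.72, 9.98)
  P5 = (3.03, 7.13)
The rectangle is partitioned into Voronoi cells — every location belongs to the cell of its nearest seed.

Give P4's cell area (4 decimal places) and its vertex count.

1. box [0,23]×[0,11]: [(0, 0) (23, 0) (23, 11) (0, 11)]
2. ⊥bis P4·P0 via (10.02,7.925): [(12.8772, 0) (23, 0) (23, 11) (8.9114, 11)]  |A|=133.163
3. ⊥bis P4·P1 via (14.16,7.06): [(9.4186, 9.5931) (23, 2.3373) (23, 11) (8.9114, 11)]  |A|=68.7369
4. ⊥bis P4·P2 via (12.715,5.555): [(9.4186, 9.5931) (23, 2.3373) (23, 11) (8.9114, 11)]  |A|=68.7369
5. ⊥bis P4·P3 via (17.085,5.33): [(9.4186, 9.5931) (17.2871, 5.3893) (23, 7.0663) (23, 11) (8.9114, 11)]  |A|=55.2286
6. ⊥bis P4·P5 via (9.375,8.555): [(9.4186, 9.5931) (17.2871, 5.3893) (23, 7.0663) (23, 11) (8.9114, 11)]  |A|=55.2286
7. canonical 5-gon: [(9.4186, 9.5931) (17.2871, 5.3893) (23, 7.0663) (23, 11) (8.9114, 11)]
8. shoelace: 55.2286

Area of P4's cell: 55.2286 (5 vertices)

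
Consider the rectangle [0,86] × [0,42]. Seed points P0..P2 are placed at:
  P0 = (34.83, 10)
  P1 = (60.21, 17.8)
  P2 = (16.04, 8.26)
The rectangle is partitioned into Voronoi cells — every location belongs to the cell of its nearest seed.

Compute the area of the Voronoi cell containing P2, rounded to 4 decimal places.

Area of P2's cell: 1022.1040

1. box [0,86]×[0,42]: [(0, 0) (86, 0) (86, 42) (0, 42)]
2. ⊥bis P2·P0 via (25.435,9.13): [(0, 0) (26.2805, 0) (22.3912, 42) (0, 42)]  |A|=1022.104
3. ⊥bis P2·P1 via (38.125,13.03): [(0, 0) (26.2805, 0) (22.3912, 42) (0, 42)]  |A|=1022.104
4. canonical 4-gon: [(0, 0) (26.2805, 0) (22.3912, 42) (0, 42)]
5. shoelace: 1022.104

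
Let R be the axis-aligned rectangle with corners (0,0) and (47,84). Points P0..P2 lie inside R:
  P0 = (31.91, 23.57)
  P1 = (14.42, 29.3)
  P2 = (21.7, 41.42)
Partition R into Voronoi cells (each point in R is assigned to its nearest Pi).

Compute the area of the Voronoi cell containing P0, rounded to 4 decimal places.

Area of P0's cell: 998.6490

1. box [0,47]×[0,84]: [(0, 0) (47, 0) (47, 84) (0, 84)]
2. ⊥bis P0·P1 via (23.165,26.435): [(14.5045, 0) (47, 0) (47, 84) (42.0242, 84)]  |A|=1573.7955
3. ⊥bis P0·P2 via (26.805,32.495): [(24.7688, 31.3303) (14.5045, 0) (47, 0) (47, 44.0463)]  |A|=998.649
4. canonical 4-gon: [(24.7688, 31.3303) (14.5045, 0) (47, 0) (47, 44.0463)]
5. shoelace: 998.649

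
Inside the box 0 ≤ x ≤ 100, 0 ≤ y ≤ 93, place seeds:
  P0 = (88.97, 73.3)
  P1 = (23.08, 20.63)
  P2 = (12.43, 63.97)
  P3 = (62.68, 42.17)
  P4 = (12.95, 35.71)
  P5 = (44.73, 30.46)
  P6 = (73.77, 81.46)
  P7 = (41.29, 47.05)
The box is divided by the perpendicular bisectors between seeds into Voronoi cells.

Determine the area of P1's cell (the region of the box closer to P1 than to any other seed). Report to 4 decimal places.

1. box [0,100]×[0,93]: [(0, 0) (100, 0) (100, 93) (0, 93)]
2. ⊥bis P1·P0 via (56.025,46.965): [(0, 0) (93.5671, 0) (19.2263, 93) (0, 93)]  |A|=5244.8934
3. ⊥bis P1·P2 via (17.755,42.3): [(0, 37.937) (0, 0) (93.5671, 0) (52.8587, 50.9261)]  |A|=3385.1522
4. ⊥bis P1·P3 via (42.88,31.4): [(34.6878, 46.4609) (0, 37.937) (0, 0) (59.9597, 0)]  |A|=2050.8669
5. ⊥bis P1·P4 via (18.015,28.17): [(37.5126, 41.2676) (0, 16.0684) (0, 0) (59.9597, 0)]  |A|=1538.5794
6. ⊥bis P1·P5 via (33.905,25.545): [(29.2779, 35.7359) (0, 16.0684) (0, 0) (45.5035, 0)]  |A|=1048.2784
7. ⊥bis P1·P6 via (48.425,51.045): [(29.2779, 35.7359) (0, 16.0684) (0, 0) (45.5035, 0)]  |A|=1048.2784
8. ⊥bis P1·P7 via (32.185,33.84): [(29.2779, 35.7359) (0, 16.0684) (0, 0) (45.5035, 0)]  |A|=1048.2784
9. canonical 4-gon: [(29.2779, 35.7359) (0, 16.0684) (0, 0) (45.5035, 0)]
10. shoelace: 1048.2784

Area of P1's cell: 1048.2784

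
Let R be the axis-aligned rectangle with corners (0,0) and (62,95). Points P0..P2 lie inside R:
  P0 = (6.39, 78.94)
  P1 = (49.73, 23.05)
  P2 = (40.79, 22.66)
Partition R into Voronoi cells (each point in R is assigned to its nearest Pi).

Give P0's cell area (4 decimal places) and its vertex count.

1. box [0,62]×[0,95]: [(0, 0) (62, 0) (62, 95) (0, 95)]
2. ⊥bis P0·P1 via (28.06,50.995): [(0, 29.2358) (62, 77.3138) (62, 95) (0, 95)]  |A|=2586.9606
3. ⊥bis P0·P2 via (23.59,50.8): [(0, 36.3811) (43.5098, 62.9756) (62, 77.3138) (62, 95) (0, 95)]  |A|=2431.5161
4. canonical 5-gon: [(0, 36.3811) (43.5098, 62.9756) (62, 77.3138) (62, 95) (0, 95)]
5. shoelace: 2431.5161

Area of P0's cell: 2431.5161 (5 vertices)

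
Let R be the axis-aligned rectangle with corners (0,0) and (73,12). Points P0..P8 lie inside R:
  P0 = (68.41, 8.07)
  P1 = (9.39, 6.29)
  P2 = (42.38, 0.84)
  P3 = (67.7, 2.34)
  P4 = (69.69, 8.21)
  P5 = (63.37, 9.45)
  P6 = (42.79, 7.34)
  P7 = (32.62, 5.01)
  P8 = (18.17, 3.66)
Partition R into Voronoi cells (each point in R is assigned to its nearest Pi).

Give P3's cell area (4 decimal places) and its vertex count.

Area of P3's cell: 64.7653 (5 vertices)

1. box [0,73]×[0,12]: [(0, 0) (73, 0) (73, 12) (0, 12)]
2. ⊥bis P3·P0 via (68.055,5.205): [(0, 0) (73, 0) (73, 4.5923) (13.2165, 12) (0, 12)]  |A|=654.5699
3. ⊥bis P3·P1 via (38.545,4.315): [(38.2527, 0) (73, 0) (73, 4.5923) (38.8504, 8.8237)]  |A|=231.7122
4. ⊥bis P3·P2 via (55.04,1.59): [(55.1342, 0) (73, 0) (73, 4.5923) (54.728, 6.8563)]  |A|=103.2019
5. ⊥bis P3·P4 via (68.695,5.275): [(55.1342, 0) (73, 0) (73, 3.8156) (69.3891, 5.0397) (54.728, 6.8563)]  |A|=101.7996
6. ⊥bis P3·P5 via (65.535,5.895): [(55.8552, 0) (73, 0) (73, 3.8156) (69.3891, 5.0397) (65.0196, 5.5811)]  |A|=64.7653
7. ⊥bis P3·P6 via (55.245,4.84): [(55.8552, 0) (73, 0) (73, 3.8156) (69.3891, 5.0397) (65.0196, 5.5811)]  |A|=64.7653
8. ⊥bis P3·P7 via (50.16,3.675): [(55.8552, 0) (73, 0) (73, 3.8156) (69.3891, 5.0397) (65.0196, 5.5811)]  |A|=64.7653
9. ⊥bis P3·P8 via (42.935,3): [(55.8552, 0) (73, 0) (73, 3.8156) (69.3891, 5.0397) (65.0196, 5.5811)]  |A|=64.7653
10. canonical 5-gon: [(55.8552, 0) (73, 0) (73, 3.8156) (69.3891, 5.0397) (65.0196, 5.5811)]
11. shoelace: 64.7653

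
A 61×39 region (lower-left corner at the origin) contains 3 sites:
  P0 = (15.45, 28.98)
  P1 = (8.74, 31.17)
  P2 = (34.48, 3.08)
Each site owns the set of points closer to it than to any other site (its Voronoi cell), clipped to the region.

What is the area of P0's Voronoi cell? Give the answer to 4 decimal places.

1. box [0,61]×[0,39]: [(0, 0) (61, 0) (61, 39) (0, 39)]
2. ⊥bis P0·P1 via (12.095,30.075): [(2.2792, 0) (61, 0) (61, 39) (15.0079, 39)]  |A|=2041.9017
3. ⊥bis P0·P2 via (24.965,16.03): [(2.2792, 0) (3.148, 0) (56.2274, 39) (15.0079, 39)]  |A|=820.722
4. canonical 4-gon: [(2.2792, 0) (3.148, 0) (56.2274, 39) (15.0079, 39)]
5. shoelace: 820.722

Area of P0's cell: 820.7220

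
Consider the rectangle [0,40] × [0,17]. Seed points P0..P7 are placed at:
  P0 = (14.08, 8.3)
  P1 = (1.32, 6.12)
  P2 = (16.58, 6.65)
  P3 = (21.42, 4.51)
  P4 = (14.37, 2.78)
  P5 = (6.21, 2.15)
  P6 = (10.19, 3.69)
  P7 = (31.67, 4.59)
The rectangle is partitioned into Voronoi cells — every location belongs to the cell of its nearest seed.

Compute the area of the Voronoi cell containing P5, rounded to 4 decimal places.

1. box [0,40]×[0,17]: [(0, 0) (40, 0) (40, 17) (0, 17)]
2. ⊥bis P5·P0 via (10.145,5.225): [(0, 0) (14.2281, 0) (0.9434, 17) (0, 17)]  |A|=128.9579
3. ⊥bis P5·P1 via (3.765,4.135): [(0.408, 0) (14.2281, 0) (7.4499, 8.6738)]  |A|=59.9367
4. ⊥bis P5·P2 via (11.395,4.4): [(0.408, 0) (13.3044, 0) (12.1509, 2.6581) (7.4499, 8.6738)]  |A|=58.7091
5. ⊥bis P5·P3 via (13.815,3.33): [(0.408, 0) (13.3044, 0) (12.1509, 2.6581) (7.4499, 8.6738)]  |A|=58.7091
6. ⊥bis P5·P4 via (10.29,2.465): [(0.408, 0) (10.4803, 0) (10.0694, 5.3217) (7.4499, 8.6738)]  |A|=49.9646
7. ⊥bis P5·P6 via (8.2,2.92): [(6.4501, 7.4424) (0.408, 0) (9.3298, 0)]  |A|=33.2001
8. ⊥bis P5·P7 via (18.94,3.37): [(6.4501, 7.4424) (0.408, 0) (9.3298, 0)]  |A|=33.2001
9. canonical 3-gon: [(6.4501, 7.4424) (0.408, 0) (9.3298, 0)]
10. shoelace: 33.2001

Area of P5's cell: 33.2001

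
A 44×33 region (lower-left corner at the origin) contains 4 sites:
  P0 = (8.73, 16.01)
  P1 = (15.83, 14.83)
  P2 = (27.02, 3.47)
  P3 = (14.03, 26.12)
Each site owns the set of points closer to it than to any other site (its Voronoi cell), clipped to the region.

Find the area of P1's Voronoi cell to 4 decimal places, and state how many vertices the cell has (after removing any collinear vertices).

1. box [0,44]×[0,33]: [(0, 0) (44, 0) (44, 33) (0, 33)]
2. ⊥bis P1·P0 via (12.28,15.42): [(9.7172, 0) (44, 0) (44, 33) (15.2017, 33)]  |A|=1040.8367
3. ⊥bis P1·P2 via (21.425,9.15): [(9.7172, 0) (12.136, 0) (44, 31.3872) (44, 33) (15.2017, 33)]  |A|=540.7762
4. ⊥bis P1·P3 via (14.93,20.475): [(13.0709, 20.1786) (9.7172, 0) (12.136, 0) (36.3965, 23.8975)]  |A|=258.0046
5. canonical 4-gon: [(13.0709, 20.1786) (9.7172, 0) (12.136, 0) (36.3965, 23.8975)]
6. shoelace: 258.0046

Area of P1's cell: 258.0046 (4 vertices)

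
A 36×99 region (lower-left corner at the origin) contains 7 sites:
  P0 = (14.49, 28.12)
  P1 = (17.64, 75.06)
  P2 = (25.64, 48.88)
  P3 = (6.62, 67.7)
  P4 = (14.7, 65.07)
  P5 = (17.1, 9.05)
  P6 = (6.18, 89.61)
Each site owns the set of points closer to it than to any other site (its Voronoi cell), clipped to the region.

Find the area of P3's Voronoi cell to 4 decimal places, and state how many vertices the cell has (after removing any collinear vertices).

1. box [0,36]×[0,99]: [(0, 0) (36, 0) (36, 99) (0, 99)]
2. ⊥bis P3·P0 via (10.555,47.91): [(0, 45.8113) (36, 52.9694) (36, 99) (0, 99)]  |A|=1785.9475
3. ⊥bis P3·P1 via (12.13,71.38): [(0, 89.542) (0, 45.8113) (25.7828, 50.9379)]  |A|=563.7513
4. ⊥bis P3·P2 via (16.13,58.29): [(18.9614, 61.1515) (0, 89.542) (0, 45.8113) (4.709, 46.7476)]  |A|=441.8393
5. ⊥bis P3·P4 via (10.66,66.385): [(12.2348, 71.2231) (0, 89.542) (0, 45.8113) (4.2376, 46.6539)]  |A|=316.2065
6. ⊥bis P3·P5 via (11.86,38.375): [(12.2348, 71.2231) (0, 89.542) (0, 45.8113) (4.2376, 46.6539)]  |A|=316.2065
7. ⊥bis P3·P6 via (6.4,78.655): [(12.2348, 71.2231) (7.2597, 78.6723) (0, 78.5265) (0, 45.8113) (4.2376, 46.6539)]  |A|=276.2218
8. canonical 5-gon: [(12.2348, 71.2231) (7.2597, 78.6723) (0, 78.5265) (0, 45.8113) (4.2376, 46.6539)]
9. shoelace: 276.2218

Area of P3's cell: 276.2218 (5 vertices)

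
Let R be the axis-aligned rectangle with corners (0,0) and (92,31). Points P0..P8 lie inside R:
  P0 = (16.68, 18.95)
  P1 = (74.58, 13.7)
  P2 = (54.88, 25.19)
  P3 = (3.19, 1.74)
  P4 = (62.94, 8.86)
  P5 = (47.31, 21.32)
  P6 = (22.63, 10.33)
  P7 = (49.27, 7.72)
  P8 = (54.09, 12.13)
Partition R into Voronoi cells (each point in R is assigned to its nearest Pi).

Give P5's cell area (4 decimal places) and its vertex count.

1. box [0,92]×[0,31]: [(0, 0) (92, 0) (92, 31) (0, 31)]
2. ⊥bis P5·P0 via (31.995,20.135): [(33.5529, 0) (92, 0) (92, 31) (31.1543, 31)]  |A|=1849.0374
3. ⊥bis P5·P1 via (60.945,17.51): [(33.5529, 0) (56.0522, 0) (64.7145, 31) (31.1543, 31)]  |A|=868.9212
4. ⊥bis P5·P2 via (51.095,23.255): [(33.5529, 0) (56.0522, 0) (58.5019, 8.7666) (47.1355, 31) (31.1543, 31)]  |A|=673.5017
5. ⊥bis P5·P3 via (25.25,11.53): [(33.5529, 0) (56.0522, 0) (58.5019, 8.7666) (47.1355, 31) (31.1543, 31)]  |A|=673.5017
6. ⊥bis P5·P4 via (55.125,15.09): [(33.5529, 0) (43.0955, 0) (55.2128, 15.2002) (47.1355, 31) (31.1543, 31)]  |A|=552.7324
7. ⊥bis P5·P6 via (34.97,15.825): [(31.773, 23.0045) (42.0169, 0) (43.0955, 0) (55.2128, 15.2002) (47.1355, 31) (31.1543, 31)]  |A|=455.3783
8. ⊥bis P5·P7 via (48.29,14.52): [(31.773, 23.0045) (36.3193, 12.7948) (55.0617, 15.4959) (47.1355, 31) (31.1543, 31)]  |A|=316.4835
9. ⊥bis P5·P8 via (50.7,16.725): [(31.773, 23.0045) (36.3193, 12.7948) (47.5707, 14.4163) (53.4109, 18.725) (47.1355, 31) (31.1543, 31)]  |A|=303.4981
10. canonical 6-gon: [(31.773, 23.0045) (36.3193, 12.7948) (47.5707, 14.4163) (53.4109, 18.725) (47.1355, 31) (31.1543, 31)]
11. shoelace: 303.4981

Area of P5's cell: 303.4981 (6 vertices)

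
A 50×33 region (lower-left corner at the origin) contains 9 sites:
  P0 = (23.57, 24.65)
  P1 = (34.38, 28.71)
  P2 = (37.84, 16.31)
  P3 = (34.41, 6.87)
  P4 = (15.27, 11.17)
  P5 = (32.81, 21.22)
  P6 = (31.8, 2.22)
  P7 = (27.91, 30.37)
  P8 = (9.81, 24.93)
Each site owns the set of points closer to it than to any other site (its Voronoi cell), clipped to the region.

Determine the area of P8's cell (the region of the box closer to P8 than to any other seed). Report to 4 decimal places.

1. box [0,50]×[0,33]: [(0, 0) (50, 0) (50, 33) (0, 33)]
2. ⊥bis P8·P0 via (16.69,24.79): [(0, 0) (16.1856, 0) (16.8571, 33) (0, 33)]  |A|=545.2032
3. ⊥bis P8·P1 via (22.095,26.82): [(0, 0) (16.1856, 0) (16.8571, 33) (0, 33)]  |A|=545.2032
4. ⊥bis P8·P2 via (23.825,20.62): [(0, 0) (16.1856, 0) (16.8571, 33) (0, 33)]  |A|=545.2032
5. ⊥bis P8·P3 via (22.11,15.9): [(0, 0) (10.4371, 0) (16.3494, 8.0534) (16.8571, 33) (0, 33)]  |A|=522.0558
6. ⊥bis P8·P4 via (12.54,18.05): [(0, 13.0741) (16.5855, 19.6553) (16.8571, 33) (0, 33)]  |A|=277.7171
7. ⊥bis P8·P5 via (21.31,23.075): [(0, 13.0741) (16.5855, 19.6553) (16.8571, 33) (0, 33)]  |A|=277.7171
8. ⊥bis P8·P6 via (20.805,13.575): [(0, 13.0741) (16.5855, 19.6553) (16.8571, 33) (0, 33)]  |A|=277.7171
9. ⊥bis P8·P7 via (18.86,27.65): [(0, 13.0741) (16.5855, 19.6553) (16.8571, 33) (0, 33)]  |A|=277.7171
10. canonical 4-gon: [(0, 13.0741) (16.5855, 19.6553) (16.8571, 33) (0, 33)]
11. shoelace: 277.7171

Area of P8's cell: 277.7171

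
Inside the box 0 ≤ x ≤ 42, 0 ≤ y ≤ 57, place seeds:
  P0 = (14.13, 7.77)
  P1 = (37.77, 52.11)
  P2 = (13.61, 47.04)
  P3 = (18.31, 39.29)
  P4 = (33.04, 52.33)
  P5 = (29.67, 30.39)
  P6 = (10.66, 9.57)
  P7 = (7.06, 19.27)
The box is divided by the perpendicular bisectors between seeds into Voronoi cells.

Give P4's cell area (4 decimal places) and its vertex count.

Area of P4's cell: 172.0582 (5 vertices)

1. box [0,42]×[0,57]: [(0, 0) (42, 0) (42, 57) (0, 57)]
2. ⊥bis P4·P0 via (23.585,30.05): [(0, 40.0588) (42, 22.2352) (42, 57) (0, 57)]  |A|=1085.826
3. ⊥bis P4·P1 via (35.405,52.22): [(0, 40.0588) (34.165, 25.5601) (35.6273, 57) (0, 57)]  |A|=849.457
4. ⊥bis P4·P2 via (23.325,49.685): [(29.3352, 27.6098) (34.165, 25.5601) (35.6273, 57) (21.3334, 57)]  |A|=287.4735
5. ⊥bis P4·P3 via (25.675,45.81): [(23.8049, 47.9225) (34.6361, 35.6876) (35.6273, 57) (21.3334, 57)]  |A|=186.3599
6. ⊥bis P4·P5 via (31.355,41.36): [(23.8049, 47.9225) (29.3405, 41.6694) (34.8747, 40.8194) (35.6273, 57) (21.3334, 57)]  |A|=172.0582
7. ⊥bis P4·P6 via (21.85,30.95): [(23.8049, 47.9225) (29.3405, 41.6694) (34.8747, 40.8194) (35.6273, 57) (21.3334, 57)]  |A|=172.0582
8. ⊥bis P4·P7 via (20.05,35.8): [(23.8049, 47.9225) (29.3405, 41.6694) (34.8747, 40.8194) (35.6273, 57) (21.3334, 57)]  |A|=172.0582
9. canonical 5-gon: [(23.8049, 47.9225) (29.3405, 41.6694) (34.8747, 40.8194) (35.6273, 57) (21.3334, 57)]
10. shoelace: 172.0582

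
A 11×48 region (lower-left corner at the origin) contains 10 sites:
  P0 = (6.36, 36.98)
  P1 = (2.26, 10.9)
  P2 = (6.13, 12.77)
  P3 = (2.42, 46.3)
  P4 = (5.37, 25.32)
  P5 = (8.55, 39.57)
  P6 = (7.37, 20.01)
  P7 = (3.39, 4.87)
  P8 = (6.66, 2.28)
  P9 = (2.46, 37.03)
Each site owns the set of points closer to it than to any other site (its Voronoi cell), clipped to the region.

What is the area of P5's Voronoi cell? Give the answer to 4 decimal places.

Area of P5's cell: 45.5866

1. box [0,11]×[0,48]: [(0, 0) (11, 0) (11, 48) (0, 48)]
2. ⊥bis P5·P0 via (7.455,38.275): [(0, 44.5786) (11, 35.2775) (11, 48) (0, 48)]  |A|=88.7912
3. ⊥bis P5·P1 via (5.405,25.235): [(0, 44.5786) (11, 35.2775) (11, 48) (0, 48)]  |A|=88.7912
4. ⊥bis P5·P2 via (7.34,26.17): [(0, 44.5786) (11, 35.2775) (11, 48) (0, 48)]  |A|=88.7912
5. ⊥bis P5·P3 via (5.485,42.935): [(3.7802, 41.3822) (11, 35.2775) (11, 47.9583)]  |A|=45.7763
6. ⊥bis P5·P4 via (6.96,32.445): [(3.7802, 41.3822) (11, 35.2775) (11, 47.9583)]  |A|=45.7763
7. ⊥bis P5·P6 via (7.96,29.79): [(3.7802, 41.3822) (11, 35.2775) (11, 47.9583)]  |A|=45.7763
8. ⊥bis P5·P7 via (5.97,22.22): [(3.7802, 41.3822) (11, 35.2775) (11, 47.9583)]  |A|=45.7763
9. ⊥bis P5·P8 via (7.605,20.925): [(3.7802, 41.3822) (11, 35.2775) (11, 47.9583)]  |A|=45.7763
10. ⊥bis P5·P9 via (5.505,38.3): [(4.0986, 41.6722) (4.4588, 40.8085) (11, 35.2775) (11, 47.9583)]  |A|=45.5866
11. canonical 4-gon: [(4.0986, 41.6722) (4.4588, 40.8085) (11, 35.2775) (11, 47.9583)]
12. shoelace: 45.5866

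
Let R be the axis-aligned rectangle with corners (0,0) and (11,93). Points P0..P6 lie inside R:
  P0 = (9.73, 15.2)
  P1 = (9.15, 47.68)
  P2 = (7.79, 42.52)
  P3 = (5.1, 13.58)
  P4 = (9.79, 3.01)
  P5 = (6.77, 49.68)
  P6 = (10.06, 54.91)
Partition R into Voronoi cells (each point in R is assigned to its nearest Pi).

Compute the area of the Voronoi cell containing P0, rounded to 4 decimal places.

Area of P0's cell: 101.3180

1. box [0,11]×[0,93]: [(0, 0) (11, 0) (11, 93) (0, 93)]
2. ⊥bis P0·P1 via (9.44,31.44): [(0, 31.2714) (0, 0) (11, 0) (11, 31.4679)]  |A|=345.0661
3. ⊥bis P0·P2 via (8.76,28.86): [(0, 28.238) (0, 0) (11, 0) (11, 29.0191)]  |A|=314.9136
4. ⊥bis P0·P3 via (7.415,14.39): [(2.5074, 28.416) (11, 4.144) (11, 29.0191)]  |A|=105.6269
5. ⊥bis P0·P4 via (9.76,9.105): [(2.5074, 28.416) (9.265, 9.1026) (11, 9.1111) (11, 29.0191)]  |A|=101.318
6. ⊥bis P0·P5 via (8.25,32.44): [(2.5074, 28.416) (9.265, 9.1026) (11, 9.1111) (11, 29.0191)]  |A|=101.318
7. ⊥bis P0·P6 via (9.895,35.055): [(2.5074, 28.416) (9.265, 9.1026) (11, 9.1111) (11, 29.0191)]  |A|=101.318
8. canonical 4-gon: [(2.5074, 28.416) (9.265, 9.1026) (11, 9.1111) (11, 29.0191)]
9. shoelace: 101.318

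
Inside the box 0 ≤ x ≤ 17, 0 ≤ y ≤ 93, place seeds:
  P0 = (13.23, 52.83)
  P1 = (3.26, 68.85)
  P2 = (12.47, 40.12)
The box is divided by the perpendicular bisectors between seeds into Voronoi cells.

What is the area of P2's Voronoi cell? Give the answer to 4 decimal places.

Area of P2's cell: 794.4969

1. box [0,17]×[0,93]: [(0, 0) (17, 0) (17, 93) (0, 93)]
2. ⊥bis P2·P0 via (12.85,46.475): [(0, 47.2434) (0, 0) (17, 0) (17, 46.2268)]  |A|=794.4969
3. ⊥bis P2·P1 via (7.865,54.485): [(0, 47.2434) (0, 0) (17, 0) (17, 46.2268)]  |A|=794.4969
4. canonical 4-gon: [(0, 47.2434) (0, 0) (17, 0) (17, 46.2268)]
5. shoelace: 794.4969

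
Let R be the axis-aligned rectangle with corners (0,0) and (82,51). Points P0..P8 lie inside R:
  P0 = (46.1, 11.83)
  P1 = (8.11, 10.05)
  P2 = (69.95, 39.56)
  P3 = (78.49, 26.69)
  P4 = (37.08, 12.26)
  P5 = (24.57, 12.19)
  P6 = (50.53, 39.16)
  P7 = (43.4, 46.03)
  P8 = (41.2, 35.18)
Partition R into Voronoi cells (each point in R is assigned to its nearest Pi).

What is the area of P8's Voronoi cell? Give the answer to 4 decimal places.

1. box [0,82]×[0,51]: [(0, 0) (82, 0) (82, 51) (0, 51)]
2. ⊥bis P8·P0 via (43.65,23.505): [(0, 14.345) (82, 31.5528) (82, 51) (0, 51)]  |A|=2300.1904
3. ⊥bis P8·P1 via (24.655,22.615): [(26.6831, 19.9445) (82, 31.5528) (82, 51) (3.0982, 51)]  |A|=1763.0487
4. ⊥bis P8·P2 via (55.575,37.37): [(26.6831, 19.9445) (57.2524, 26.3595) (53.4985, 51) (3.0982, 51)]  |A|=1171.2666
5. ⊥bis P8·P3 via (59.845,30.935): [(26.6831, 19.9445) (57.2524, 26.3595) (53.4985, 51) (3.0982, 51)]  |A|=1171.2666
6. ⊥bis P8·P4 via (39.14,23.72): [(21.3931, 26.9101) (42.121, 23.1841) (57.2524, 26.3595) (53.4985, 51) (3.0982, 51)]  |A|=1108.9304
7. ⊥bis P8·P5 via (32.885,23.685): [(12.8193, 38.1997) (30.7522, 25.2277) (42.121, 23.1841) (57.2524, 26.3595) (53.4985, 51) (3.0982, 51)]  |A|=1063.3122
8. ⊥bis P8·P6 via (45.865,37.17): [(12.8193, 38.1997) (30.7522, 25.2277) (42.121, 23.1841) (51.0333, 25.0544) (39.9654, 51) (3.0982, 51)]  |A|=808.6787
9. ⊥bis P8·P7 via (42.3,40.605): [(5.2941, 48.1085) (12.8193, 38.1997) (30.7522, 25.2277) (42.121, 23.1841) (51.0333, 25.0544) (44.5985, 40.1389)]  |A|=560.3962
10. canonical 6-gon: [(5.2941, 48.1085) (12.8193, 38.1997) (30.7522, 25.2277) (42.121, 23.1841) (51.0333, 25.0544) (44.5985, 40.1389)]
11. shoelace: 560.3962

Area of P8's cell: 560.3962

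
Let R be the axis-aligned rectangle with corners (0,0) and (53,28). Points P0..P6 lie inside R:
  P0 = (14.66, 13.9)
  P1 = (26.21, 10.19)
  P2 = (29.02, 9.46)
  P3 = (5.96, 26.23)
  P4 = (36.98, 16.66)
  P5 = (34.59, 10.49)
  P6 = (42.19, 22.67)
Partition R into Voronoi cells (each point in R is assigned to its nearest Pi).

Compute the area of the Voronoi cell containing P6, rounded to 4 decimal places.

1. box [0,53]×[0,28]: [(0, 0) (53, 0) (53, 28) (0, 28)]
2. ⊥bis P6·P0 via (28.425,18.285): [(34.2499, 0) (53, 0) (53, 28) (25.3302, 28)]  |A|=649.879
3. ⊥bis P6·P1 via (34.2,16.43): [(25.4446, 27.6409) (47.0314, 0) (53, 0) (53, 28) (25.3302, 28)]  |A|=473.2326
4. ⊥bis P6·P2 via (35.605,16.065): [(25.4446, 27.6409) (30.5463, 21.1084) (51.7188, 0) (53, 0) (53, 28) (25.3302, 28)]  |A|=423.7613
5. ⊥bis P6·P3 via (24.075,24.45): [(25.4446, 27.6409) (30.5463, 21.1084) (51.7188, 0) (53, 0) (53, 28) (25.3302, 28)]  |A|=423.7613
6. ⊥bis P6·P4 via (39.585,19.665): [(53, 8.0357) (53, 28) (29.9702, 28)]  |A|=229.8875
7. ⊥bis P6·P5 via (38.39,16.58): [(53, 8.0357) (53, 28) (29.9702, 28)]  |A|=229.8875
8. canonical 3-gon: [(53, 8.0357) (53, 28) (29.9702, 28)]
9. shoelace: 229.8875

Area of P6's cell: 229.8875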